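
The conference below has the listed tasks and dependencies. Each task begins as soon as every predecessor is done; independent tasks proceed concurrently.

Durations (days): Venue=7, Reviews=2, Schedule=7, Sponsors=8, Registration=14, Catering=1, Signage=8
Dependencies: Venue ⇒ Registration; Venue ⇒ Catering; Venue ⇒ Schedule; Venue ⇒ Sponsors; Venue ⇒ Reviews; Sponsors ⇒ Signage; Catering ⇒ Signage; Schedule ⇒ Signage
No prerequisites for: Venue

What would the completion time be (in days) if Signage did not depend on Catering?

With the dependency in place, Venue→Sponsors→Signage = 7+8+8 = 23 sets the finish at 23 days.
Dropping Catering→Signage doesn't change Signage's earliest start (15); another predecessor still binds.
After: Venue→Sponsors→Signage = 7+8+8 = 23 → 23 days.

23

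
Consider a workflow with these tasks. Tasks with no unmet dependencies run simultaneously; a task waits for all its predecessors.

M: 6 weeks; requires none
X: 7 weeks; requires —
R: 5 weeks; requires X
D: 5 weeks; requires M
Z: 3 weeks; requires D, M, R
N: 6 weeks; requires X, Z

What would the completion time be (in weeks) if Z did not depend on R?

With the dependency in place, X→R→Z→N = 7+5+3+6 = 21 sets the finish at 21 weeks.
Without R→Z, Z's earliest start moves from 12 to 11.
After: M→D→Z→N = 6+5+3+6 = 20 → 20 weeks.

20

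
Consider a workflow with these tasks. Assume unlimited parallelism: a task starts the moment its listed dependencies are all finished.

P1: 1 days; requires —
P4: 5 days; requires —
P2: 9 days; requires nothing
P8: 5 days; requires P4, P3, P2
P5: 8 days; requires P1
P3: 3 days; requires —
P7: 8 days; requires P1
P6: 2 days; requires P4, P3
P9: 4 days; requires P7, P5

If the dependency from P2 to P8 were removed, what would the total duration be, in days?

13

With the dependency in place, P2→P8 = 9+5 = 14 sets the finish at 14 days.
Without P2→P8, P8's earliest start moves from 9 to 5.
The longest chain is now P1→P5→P9 = 1+8+4 = 13, so the schedule takes 13 days.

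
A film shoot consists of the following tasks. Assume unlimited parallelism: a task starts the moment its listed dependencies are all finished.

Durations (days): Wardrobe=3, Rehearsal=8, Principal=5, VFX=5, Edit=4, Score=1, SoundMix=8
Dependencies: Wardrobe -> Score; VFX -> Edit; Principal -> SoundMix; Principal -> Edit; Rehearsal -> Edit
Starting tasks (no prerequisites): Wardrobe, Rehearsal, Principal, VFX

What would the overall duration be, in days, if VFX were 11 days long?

Baseline: Principal→SoundMix = 5+8 = 13 → 13 days.
VFX is off the critical path — its longest chain is 9 days, giving 4 of slack.
Now VFX→Edit = 11+4 = 15 is longest, so the finish becomes 15 days.

15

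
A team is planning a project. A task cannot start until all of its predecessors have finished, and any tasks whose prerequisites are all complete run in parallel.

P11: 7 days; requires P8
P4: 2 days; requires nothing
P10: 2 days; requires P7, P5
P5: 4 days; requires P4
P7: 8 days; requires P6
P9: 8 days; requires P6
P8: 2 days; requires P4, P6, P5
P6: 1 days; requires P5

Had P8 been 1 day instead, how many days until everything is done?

The binding path is P4→P5→P6→P7→P10 = 2+4+1+8+2 = 17; finish at 17 days.
P8 has 1 day of float (longest path through it is 16).
That remains the longest chain; total 17 days.

17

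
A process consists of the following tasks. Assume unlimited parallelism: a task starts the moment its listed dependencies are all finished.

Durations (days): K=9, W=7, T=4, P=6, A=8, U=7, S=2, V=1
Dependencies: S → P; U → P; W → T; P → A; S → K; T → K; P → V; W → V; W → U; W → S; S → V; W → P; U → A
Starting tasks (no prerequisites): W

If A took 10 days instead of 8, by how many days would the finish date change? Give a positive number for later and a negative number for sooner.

2

Actual critical path: W→U→P→A = 7+7+6+8 = 28 ⇒ 28 days.
A is on the critical path; changing it to 10 makes that path 30 days.
That remains the longest chain; total 30 days.
Change in finish: 30 − 28 = +2 days.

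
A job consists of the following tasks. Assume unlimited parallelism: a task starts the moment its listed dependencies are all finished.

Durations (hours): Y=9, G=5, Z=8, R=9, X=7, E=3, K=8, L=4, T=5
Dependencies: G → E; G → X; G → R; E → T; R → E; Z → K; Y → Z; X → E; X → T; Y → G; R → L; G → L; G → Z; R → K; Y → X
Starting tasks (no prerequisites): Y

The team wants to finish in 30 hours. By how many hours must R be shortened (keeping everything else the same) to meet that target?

1

Current finish: 31 hours; target: 30.
R is on every critical path, so each hour cut from R cuts the finish by one (this holds down to a finish of 30).
Need 31 − 30 = 1 hour off R → R becomes 8 hours, finish becomes 30.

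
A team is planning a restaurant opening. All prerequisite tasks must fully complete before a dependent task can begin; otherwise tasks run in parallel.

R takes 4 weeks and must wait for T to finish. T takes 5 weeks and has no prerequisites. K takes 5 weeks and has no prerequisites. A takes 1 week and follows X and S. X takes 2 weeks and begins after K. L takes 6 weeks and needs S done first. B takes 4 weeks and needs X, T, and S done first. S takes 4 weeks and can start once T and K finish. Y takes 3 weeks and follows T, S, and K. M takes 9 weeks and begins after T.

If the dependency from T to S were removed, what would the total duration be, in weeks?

15

Original critical path: T→S→L = 5+4+6 = 15 ⇒ 15 weeks.
Dropping T→S doesn't change S's earliest start (5); another predecessor still binds.
The longest chain is now K→S→L = 5+4+6 = 15, so the restaurant opening takes 15 weeks.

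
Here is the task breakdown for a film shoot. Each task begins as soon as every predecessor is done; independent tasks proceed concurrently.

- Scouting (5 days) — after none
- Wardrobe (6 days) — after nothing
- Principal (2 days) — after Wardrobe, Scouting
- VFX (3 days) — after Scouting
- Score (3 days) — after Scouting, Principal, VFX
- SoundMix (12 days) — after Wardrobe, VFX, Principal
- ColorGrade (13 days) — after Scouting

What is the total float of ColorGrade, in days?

2

The longest chain is Scouting→VFX→SoundMix = 5+3+12 = 20; overall finish 20 days.
Longest path through ColorGrade: 18 days (earliest finish 18, latest finish 20).
Float = 20 − 18 = 2.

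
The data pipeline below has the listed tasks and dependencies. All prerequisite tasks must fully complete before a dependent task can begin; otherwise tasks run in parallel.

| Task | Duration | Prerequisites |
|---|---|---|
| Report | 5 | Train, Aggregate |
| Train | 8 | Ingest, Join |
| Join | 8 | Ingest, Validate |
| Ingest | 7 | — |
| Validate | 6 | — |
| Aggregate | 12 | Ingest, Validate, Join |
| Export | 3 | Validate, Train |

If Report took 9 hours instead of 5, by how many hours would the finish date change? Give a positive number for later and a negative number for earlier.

4

Baseline: Ingest→Join→Aggregate→Report = 7+8+12+5 = 32 → 32 hours.
Since Report is critical, the +4 change carries straight to that chain (now 36 hours).
That remains the longest chain; total 36 hours.
Change in finish: 36 − 32 = +4 hours.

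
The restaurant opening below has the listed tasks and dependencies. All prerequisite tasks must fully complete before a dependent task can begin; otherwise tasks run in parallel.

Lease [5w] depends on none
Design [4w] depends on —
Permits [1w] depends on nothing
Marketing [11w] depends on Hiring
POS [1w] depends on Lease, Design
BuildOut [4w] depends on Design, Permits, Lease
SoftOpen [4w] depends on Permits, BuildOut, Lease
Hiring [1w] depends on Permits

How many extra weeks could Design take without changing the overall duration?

Lease→BuildOut→SoftOpen = 5+4+4 = 13 sets the makespan at 13 weeks.
Longest path through Design: 12 weeks (earliest finish 4, latest finish 5).
Float = 13 − 12 = 1.

1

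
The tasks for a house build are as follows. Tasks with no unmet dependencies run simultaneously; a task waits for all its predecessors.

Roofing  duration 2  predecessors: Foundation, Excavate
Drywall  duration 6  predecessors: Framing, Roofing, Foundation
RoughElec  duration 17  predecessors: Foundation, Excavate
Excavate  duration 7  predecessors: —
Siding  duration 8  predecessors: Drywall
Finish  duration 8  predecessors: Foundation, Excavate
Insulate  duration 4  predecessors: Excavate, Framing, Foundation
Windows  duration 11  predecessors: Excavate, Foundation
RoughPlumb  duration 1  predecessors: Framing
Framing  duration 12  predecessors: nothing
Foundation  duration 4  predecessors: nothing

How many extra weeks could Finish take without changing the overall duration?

Framing→Drywall→Siding = 12+6+8 = 26 sets the makespan at 26 weeks.
The longest chain containing Finish totals 15 weeks.
Float = 26 − 15 = 11.

11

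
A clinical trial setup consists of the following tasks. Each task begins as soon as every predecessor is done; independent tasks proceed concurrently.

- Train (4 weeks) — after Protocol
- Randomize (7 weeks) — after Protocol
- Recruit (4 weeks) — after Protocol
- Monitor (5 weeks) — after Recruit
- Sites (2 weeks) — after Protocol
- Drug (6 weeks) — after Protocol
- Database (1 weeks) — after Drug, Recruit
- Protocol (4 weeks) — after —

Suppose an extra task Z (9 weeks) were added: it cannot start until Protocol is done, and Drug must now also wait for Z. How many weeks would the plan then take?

20

Originally the plan takes 13 weeks.
With Z inserted, Drug now waits for max(Protocol, Z).
New critical path: Protocol→Z→Drug→Database = 4+9+6+1 = 20 ⇒ 20 weeks.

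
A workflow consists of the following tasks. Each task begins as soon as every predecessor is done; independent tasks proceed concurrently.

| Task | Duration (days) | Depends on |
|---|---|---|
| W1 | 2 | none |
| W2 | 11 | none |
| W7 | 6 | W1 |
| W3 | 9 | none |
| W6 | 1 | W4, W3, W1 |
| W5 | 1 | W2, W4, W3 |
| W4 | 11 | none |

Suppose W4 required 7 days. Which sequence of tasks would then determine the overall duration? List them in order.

W2, W5

Baseline: W4→W5 = 11+1 = 12 → 12 days.
W4 is on the critical path; changing it to 7 makes that path 8 days.
The binding chain switches to W2→W5 = 11+1 = 12; finish 12 days.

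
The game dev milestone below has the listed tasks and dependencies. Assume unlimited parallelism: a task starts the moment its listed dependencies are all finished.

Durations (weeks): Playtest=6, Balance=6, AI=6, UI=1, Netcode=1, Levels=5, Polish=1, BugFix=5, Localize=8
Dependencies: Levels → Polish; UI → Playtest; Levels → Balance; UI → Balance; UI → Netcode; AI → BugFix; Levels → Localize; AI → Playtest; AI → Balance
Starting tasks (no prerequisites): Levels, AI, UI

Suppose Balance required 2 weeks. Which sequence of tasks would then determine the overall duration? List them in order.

As given, the longest chain is Levels→Localize = 5+8 = 13, so the finish is 13 weeks.
Balance has 1 week of float (longest path through it is 12).
That remains the longest chain; total 13 weeks.

Levels, Localize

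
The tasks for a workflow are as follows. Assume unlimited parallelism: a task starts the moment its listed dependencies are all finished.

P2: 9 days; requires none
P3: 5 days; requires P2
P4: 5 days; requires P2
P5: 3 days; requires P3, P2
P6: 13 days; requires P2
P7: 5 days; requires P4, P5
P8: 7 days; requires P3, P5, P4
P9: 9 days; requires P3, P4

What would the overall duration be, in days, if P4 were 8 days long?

26

As given, the longest chain is P2→P3→P5→P8 = 9+5+3+7 = 24, so the finish is 24 days.
The longest path through P4 is only 23 days, so P4 has float 1.
New critical path: P2→P4→P9 = 9+8+9 = 26 ⇒ 26 days.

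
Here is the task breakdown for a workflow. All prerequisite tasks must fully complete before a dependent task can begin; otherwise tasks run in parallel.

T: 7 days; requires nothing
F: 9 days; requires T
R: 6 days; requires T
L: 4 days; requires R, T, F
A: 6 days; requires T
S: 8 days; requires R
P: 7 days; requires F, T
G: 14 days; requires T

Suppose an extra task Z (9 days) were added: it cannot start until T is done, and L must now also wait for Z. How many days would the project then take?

23

Originally the project takes 23 days.
With Z inserted, L now waits for max(R, T, F, Z).
New critical path: T→F→P = 7+9+7 = 23 ⇒ 23 days.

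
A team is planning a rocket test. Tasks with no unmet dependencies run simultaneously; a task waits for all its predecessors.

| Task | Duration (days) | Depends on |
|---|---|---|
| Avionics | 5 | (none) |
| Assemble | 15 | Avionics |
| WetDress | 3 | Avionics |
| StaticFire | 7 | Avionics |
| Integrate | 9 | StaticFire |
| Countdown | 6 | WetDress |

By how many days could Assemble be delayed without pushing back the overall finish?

Avionics→StaticFire→Integrate = 5+7+9 = 21 sets the makespan at 21 days.
Longest path through Assemble: 20 days (earliest finish 20, latest finish 21).
Float = 21 − 20 = 1.

1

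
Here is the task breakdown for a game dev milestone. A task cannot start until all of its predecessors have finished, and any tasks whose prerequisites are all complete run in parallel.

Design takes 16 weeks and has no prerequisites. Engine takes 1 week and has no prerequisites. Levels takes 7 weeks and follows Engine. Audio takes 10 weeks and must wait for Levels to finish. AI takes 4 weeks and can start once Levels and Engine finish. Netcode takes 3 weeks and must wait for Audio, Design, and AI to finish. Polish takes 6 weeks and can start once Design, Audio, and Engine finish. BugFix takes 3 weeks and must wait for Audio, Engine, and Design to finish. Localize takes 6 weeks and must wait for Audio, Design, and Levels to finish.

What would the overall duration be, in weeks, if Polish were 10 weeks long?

Baseline: Engine→Levels→Audio→Polish = 1+7+10+6 = 24 → 24 weeks.
Polish is on the critical path; changing it to 10 makes that path 28 weeks.
No other chain overtakes it, so the finish is 28 weeks.

28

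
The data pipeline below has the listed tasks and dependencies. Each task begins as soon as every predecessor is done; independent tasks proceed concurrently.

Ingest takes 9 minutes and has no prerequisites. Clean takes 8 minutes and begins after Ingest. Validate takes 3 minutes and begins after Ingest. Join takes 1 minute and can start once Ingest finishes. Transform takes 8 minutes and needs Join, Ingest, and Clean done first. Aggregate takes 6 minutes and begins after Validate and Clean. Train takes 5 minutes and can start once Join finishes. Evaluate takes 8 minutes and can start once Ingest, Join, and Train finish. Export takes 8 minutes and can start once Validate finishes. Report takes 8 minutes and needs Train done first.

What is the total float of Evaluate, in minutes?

The longest chain is Ingest→Clean→Transform = 9+8+8 = 25; overall finish 25 minutes.
Evaluate finishes as early as 23 and must finish by 25.
Float = 25 − 23 = 2.

2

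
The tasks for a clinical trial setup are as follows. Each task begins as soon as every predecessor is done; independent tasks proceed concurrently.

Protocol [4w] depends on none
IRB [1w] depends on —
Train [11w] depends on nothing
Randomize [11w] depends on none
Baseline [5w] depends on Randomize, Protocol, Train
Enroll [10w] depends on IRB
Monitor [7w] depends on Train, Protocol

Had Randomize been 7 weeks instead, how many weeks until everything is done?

18

As given, the longest chain is Train→Monitor = 11+7 = 18, so the finish is 18 weeks.
Randomize has 2 weeks of float (longest path through it is 16).
The critical path is still Train→Monitor; finish is now 18 weeks.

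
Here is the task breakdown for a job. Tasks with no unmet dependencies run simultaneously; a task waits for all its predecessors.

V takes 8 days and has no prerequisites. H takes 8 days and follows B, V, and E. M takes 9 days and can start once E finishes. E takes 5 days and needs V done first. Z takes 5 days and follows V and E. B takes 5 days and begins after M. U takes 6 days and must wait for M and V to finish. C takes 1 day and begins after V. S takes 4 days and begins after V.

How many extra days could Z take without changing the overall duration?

The longest chain is V→E→M→B→H = 8+5+9+5+8 = 35; overall finish 35 days.
The longest chain containing Z totals 18 days.
Float = 35 − 18 = 17.

17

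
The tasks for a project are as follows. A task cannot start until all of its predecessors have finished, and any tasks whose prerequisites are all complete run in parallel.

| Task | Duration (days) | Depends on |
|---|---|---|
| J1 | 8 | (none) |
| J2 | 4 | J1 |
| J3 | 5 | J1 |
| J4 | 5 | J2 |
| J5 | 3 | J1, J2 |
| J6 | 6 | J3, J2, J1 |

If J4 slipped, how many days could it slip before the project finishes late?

J1→J3→J6 = 8+5+6 = 19 sets the makespan at 19 days.
J4 finishes as early as 17 and must finish by 19.
So J4 can slip 19 − 17 = 2 days.

2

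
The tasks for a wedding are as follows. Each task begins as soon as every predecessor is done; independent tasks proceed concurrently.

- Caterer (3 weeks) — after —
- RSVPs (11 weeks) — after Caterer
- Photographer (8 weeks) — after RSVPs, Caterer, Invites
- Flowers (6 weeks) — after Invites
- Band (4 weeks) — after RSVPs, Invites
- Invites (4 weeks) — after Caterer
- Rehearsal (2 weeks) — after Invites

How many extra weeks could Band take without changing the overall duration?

The longest chain is Caterer→RSVPs→Photographer = 3+11+8 = 22; overall finish 22 weeks.
Band finishes as early as 18 and must finish by 22.
Slack of Band = 18 − 14 = 4 weeks.

4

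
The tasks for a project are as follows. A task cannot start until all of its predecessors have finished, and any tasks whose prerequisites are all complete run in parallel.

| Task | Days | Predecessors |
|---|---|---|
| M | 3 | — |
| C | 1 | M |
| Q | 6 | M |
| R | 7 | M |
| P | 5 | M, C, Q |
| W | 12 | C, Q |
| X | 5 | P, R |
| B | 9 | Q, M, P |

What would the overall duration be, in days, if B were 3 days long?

As given, the longest chain is M→Q→P→B = 3+6+5+9 = 23, so the finish is 23 days.
B lies on that path, so at 3 days the path becomes 17 days.
Now M→Q→W = 3+6+12 = 21 is longest, so the finish becomes 21 days.

21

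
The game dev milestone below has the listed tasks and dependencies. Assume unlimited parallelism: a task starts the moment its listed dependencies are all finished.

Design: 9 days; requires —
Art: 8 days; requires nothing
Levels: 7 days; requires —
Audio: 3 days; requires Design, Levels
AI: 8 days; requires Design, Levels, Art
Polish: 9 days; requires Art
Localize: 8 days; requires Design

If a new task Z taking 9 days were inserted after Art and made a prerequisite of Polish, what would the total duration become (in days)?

Originally the project takes 17 days.
With Z inserted, Polish now waits for max(Art, Z).
New critical path: Art→Z→Polish = 8+9+9 = 26 ⇒ 26 days.

26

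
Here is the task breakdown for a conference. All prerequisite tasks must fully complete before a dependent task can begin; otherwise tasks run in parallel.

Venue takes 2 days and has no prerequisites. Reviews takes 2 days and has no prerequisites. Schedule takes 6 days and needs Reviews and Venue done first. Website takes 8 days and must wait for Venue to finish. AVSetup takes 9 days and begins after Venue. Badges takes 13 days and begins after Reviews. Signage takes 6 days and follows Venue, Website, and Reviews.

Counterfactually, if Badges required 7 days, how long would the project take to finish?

Baseline: Venue→Website→Signage = 2+8+6 = 16 → 16 days.
Badges has 1 day of float (longest path through it is 15).
The critical path is still Venue→Website→Signage; finish is now 16 days.

16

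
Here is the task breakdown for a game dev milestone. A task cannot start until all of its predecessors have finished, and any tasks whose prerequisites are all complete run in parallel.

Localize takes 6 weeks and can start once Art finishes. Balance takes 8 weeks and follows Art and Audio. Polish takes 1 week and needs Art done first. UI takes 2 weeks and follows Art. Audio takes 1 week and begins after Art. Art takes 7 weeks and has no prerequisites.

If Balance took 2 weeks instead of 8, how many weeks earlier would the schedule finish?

Baseline: Art→Audio→Balance = 7+1+8 = 16 → 16 weeks.
Since Balance is critical, the -6 change carries straight to that chain (now 10 weeks).
Now Art→Localize = 7+6 = 13 is longest, so the finish becomes 13 weeks.
Change in finish: 13 − 16 = -3 weeks.

3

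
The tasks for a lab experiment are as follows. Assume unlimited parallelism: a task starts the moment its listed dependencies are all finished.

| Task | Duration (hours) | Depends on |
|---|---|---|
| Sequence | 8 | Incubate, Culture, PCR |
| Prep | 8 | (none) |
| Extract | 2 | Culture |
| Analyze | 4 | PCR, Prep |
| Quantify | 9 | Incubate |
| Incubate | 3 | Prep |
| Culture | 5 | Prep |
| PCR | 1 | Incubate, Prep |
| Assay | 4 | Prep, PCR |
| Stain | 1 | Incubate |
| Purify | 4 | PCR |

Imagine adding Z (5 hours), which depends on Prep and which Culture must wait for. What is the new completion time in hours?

Originally the plan takes 21 hours.
With Z inserted, Culture now waits for max(Prep, Z).
New critical path: Prep→Z→Culture→Sequence = 8+5+5+8 = 26 ⇒ 26 hours.

26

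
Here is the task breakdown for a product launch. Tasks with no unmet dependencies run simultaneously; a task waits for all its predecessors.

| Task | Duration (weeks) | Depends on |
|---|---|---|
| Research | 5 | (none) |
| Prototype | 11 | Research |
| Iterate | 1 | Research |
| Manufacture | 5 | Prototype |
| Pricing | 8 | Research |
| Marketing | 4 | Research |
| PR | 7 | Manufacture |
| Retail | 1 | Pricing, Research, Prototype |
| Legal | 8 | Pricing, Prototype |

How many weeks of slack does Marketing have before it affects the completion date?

Research→Prototype→Manufacture→PR = 5+11+5+7 = 28 sets the makespan at 28 weeks.
The longest chain containing Marketing totals 9 weeks.
Float = 28 − 9 = 19.

19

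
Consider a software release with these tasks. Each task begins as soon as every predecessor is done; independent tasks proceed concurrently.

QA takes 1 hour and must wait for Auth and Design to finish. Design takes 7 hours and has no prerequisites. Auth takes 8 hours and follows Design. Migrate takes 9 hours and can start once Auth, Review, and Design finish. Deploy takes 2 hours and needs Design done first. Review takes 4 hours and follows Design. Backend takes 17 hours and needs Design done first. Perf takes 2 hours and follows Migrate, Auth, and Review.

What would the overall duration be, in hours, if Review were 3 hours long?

26

The binding path is Design→Auth→Migrate→Perf = 7+8+9+2 = 26; finish at 26 hours.
The longest path through Review is only 22 hours, so Review has float 4.
That remains the longest chain; total 26 hours.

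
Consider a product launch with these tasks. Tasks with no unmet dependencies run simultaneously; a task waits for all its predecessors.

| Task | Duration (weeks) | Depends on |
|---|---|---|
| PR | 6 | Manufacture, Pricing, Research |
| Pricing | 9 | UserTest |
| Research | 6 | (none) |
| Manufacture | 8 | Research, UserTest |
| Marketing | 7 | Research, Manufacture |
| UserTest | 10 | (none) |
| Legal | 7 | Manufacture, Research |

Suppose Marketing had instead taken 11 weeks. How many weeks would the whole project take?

29

As given, the longest chain is UserTest→Manufacture→Marketing = 10+8+7 = 25, so the finish is 25 weeks.
Marketing lies on that path, so at 11 weeks the path becomes 29 weeks.
That remains the longest chain; total 29 weeks.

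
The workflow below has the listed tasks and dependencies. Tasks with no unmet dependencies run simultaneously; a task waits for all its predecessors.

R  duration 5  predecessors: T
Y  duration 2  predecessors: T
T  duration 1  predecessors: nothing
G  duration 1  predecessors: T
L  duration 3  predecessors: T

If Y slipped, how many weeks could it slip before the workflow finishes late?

3

The longest chain is T→R = 1+5 = 6; overall finish 6 weeks.
Longest path through Y: 3 weeks (earliest finish 3, latest finish 6).
Float = 6 − 3 = 3.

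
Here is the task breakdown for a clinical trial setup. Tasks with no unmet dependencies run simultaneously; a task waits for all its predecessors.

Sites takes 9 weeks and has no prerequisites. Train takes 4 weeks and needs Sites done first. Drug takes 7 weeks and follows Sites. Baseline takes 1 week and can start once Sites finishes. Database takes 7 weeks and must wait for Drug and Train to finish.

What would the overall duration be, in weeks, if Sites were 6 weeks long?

Actual critical path: Sites→Drug→Database = 9+7+7 = 23 ⇒ 23 weeks.
Since Sites is critical, the -3 change carries straight to that chain (now 20 weeks).
The critical path is still Sites→Drug→Database; finish is now 20 weeks.

20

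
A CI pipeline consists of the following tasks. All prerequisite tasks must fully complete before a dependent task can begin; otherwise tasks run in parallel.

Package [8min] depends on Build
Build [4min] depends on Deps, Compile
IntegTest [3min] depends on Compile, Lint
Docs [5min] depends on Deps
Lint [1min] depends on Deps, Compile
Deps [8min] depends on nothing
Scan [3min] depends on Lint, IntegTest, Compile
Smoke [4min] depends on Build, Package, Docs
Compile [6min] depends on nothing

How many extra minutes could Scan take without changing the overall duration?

9

Deps→Build→Package→Smoke = 8+4+8+4 = 24 sets the makespan at 24 minutes.
The longest chain containing Scan totals 15 minutes.
So Scan can slip 24 − 15 = 9 minutes.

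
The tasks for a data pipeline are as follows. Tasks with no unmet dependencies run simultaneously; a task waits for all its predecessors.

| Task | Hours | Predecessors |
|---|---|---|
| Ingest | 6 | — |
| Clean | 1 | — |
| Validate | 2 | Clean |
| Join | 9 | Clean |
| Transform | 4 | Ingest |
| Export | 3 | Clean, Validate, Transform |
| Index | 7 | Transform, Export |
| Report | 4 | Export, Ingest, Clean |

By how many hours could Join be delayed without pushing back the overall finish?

Ingest→Transform→Export→Index = 6+4+3+7 = 20 sets the makespan at 20 hours.
The longest chain containing Join totals 10 hours.
Float = 20 − 10 = 10.

10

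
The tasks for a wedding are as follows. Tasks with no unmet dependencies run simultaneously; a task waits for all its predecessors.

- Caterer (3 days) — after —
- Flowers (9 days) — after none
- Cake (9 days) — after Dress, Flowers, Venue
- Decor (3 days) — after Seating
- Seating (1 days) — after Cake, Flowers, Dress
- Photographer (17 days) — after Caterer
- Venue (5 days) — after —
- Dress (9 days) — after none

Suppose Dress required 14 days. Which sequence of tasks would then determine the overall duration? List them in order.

The binding path is Dress→Cake→Seating→Decor = 9+9+1+3 = 22; finish at 22 days.
Dress is on the critical path; changing it to 14 makes that path 27 days.
No other chain overtakes it, so the finish is 27 days.

Dress, Cake, Seating, Decor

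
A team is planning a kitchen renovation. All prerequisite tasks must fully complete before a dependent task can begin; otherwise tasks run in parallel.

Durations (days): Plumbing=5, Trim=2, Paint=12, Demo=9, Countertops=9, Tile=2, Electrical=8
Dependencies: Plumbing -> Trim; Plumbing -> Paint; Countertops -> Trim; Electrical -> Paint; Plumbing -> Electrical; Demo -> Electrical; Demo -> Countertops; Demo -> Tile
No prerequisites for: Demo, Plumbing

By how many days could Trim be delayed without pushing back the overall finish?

Critical path: Demo→Electrical→Paint = 9+8+12 = 29, so the finish is 29 days.
The longest chain containing Trim totals 20 days.
So Trim can slip 29 − 20 = 9 days.

9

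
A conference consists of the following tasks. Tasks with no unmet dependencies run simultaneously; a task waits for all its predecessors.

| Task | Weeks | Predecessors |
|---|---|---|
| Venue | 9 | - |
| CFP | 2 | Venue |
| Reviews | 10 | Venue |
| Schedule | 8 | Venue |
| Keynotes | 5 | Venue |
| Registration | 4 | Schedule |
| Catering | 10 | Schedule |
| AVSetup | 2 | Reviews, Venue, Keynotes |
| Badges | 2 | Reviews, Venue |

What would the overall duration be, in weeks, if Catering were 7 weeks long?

24

Critical path before the change: Venue→Schedule→Catering = 9+8+10 = 27 giving 27 weeks.
Since Catering is critical, the -3 change carries straight to that chain (now 24 weeks).
No other chain overtakes it, so the finish is 24 weeks.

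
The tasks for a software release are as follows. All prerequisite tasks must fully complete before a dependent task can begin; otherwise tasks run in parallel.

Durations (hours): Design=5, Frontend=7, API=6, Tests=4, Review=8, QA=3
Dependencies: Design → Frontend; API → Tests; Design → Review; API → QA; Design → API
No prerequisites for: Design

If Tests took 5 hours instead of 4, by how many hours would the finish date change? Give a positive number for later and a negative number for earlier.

1

Baseline: Design→API→Tests = 5+6+4 = 15 → 15 hours.
Since Tests is critical, the +1 change carries straight to that chain (now 16 hours).
The critical path is still Design→API→Tests; finish is now 16 hours.
Change in finish: 16 − 15 = +1 hours.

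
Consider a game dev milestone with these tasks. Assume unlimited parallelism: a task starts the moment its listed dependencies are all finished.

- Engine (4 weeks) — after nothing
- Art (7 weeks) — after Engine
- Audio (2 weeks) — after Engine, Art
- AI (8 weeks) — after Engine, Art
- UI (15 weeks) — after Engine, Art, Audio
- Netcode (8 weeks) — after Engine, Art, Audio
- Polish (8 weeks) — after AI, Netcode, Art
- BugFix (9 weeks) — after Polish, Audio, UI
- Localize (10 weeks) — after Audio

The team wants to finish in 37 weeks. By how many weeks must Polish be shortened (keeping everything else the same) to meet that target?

1

Current finish: 38 weeks; target: 37.
Polish is on every critical path, so each week cut from Polish cuts the finish by one (this holds down to a finish of 37).
Need 38 − 37 = 1 week off Polish → Polish becomes 7 weeks, finish becomes 37.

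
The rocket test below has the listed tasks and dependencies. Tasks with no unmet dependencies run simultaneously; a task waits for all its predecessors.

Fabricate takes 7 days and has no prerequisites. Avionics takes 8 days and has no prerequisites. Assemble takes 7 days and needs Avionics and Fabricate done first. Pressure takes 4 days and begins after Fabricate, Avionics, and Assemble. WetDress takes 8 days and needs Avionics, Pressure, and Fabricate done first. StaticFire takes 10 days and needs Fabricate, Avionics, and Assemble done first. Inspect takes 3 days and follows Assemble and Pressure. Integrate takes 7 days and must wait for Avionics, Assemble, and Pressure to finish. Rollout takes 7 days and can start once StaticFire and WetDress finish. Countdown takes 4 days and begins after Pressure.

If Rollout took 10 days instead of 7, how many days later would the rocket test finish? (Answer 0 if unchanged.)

3

Baseline: Avionics→Assemble→Pressure→WetDress→Rollout = 8+7+4+8+7 = 34 → 34 days.
Since Rollout is critical, the +3 change carries straight to that chain (now 37 days).
The critical path is still Avionics→Assemble→Pressure→WetDress→Rollout; finish is now 37 days.
Change in finish: 37 − 34 = +3 days.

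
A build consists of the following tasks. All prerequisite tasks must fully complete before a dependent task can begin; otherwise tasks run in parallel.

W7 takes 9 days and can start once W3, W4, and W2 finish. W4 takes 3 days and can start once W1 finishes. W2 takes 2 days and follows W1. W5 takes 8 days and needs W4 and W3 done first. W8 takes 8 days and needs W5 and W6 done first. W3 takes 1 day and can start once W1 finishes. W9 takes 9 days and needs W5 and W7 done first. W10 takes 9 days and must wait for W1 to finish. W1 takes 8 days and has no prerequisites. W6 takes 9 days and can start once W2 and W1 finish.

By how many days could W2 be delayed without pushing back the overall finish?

W1→W4→W7→W9 = 8+3+9+9 = 29 sets the makespan at 29 days.
The longest chain containing W2 totals 28 days.
So W2 can slip 11 − 10 = 1 day.

1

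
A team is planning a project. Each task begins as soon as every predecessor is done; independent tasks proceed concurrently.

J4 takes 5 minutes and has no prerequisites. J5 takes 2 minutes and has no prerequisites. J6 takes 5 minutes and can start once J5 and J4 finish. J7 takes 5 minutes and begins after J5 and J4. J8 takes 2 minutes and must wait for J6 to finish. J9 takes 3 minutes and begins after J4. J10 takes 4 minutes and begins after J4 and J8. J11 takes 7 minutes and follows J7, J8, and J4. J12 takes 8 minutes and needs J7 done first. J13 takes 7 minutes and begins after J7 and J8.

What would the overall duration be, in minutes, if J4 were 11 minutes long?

Baseline: J4→J6→J8→J11 = 5+5+2+7 = 19 → 19 minutes.
J4 is on the critical path; changing it to 11 makes that path 25 minutes.
No other chain overtakes it, so the finish is 25 minutes.

25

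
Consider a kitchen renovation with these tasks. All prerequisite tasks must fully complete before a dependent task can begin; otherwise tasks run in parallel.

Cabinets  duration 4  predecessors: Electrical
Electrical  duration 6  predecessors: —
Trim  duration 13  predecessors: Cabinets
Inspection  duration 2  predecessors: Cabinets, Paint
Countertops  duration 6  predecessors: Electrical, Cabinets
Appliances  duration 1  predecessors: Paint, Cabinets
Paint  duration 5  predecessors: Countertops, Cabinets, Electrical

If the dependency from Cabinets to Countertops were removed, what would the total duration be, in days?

23

Before: longest chain Electrical→Cabinets→Countertops→Paint→Inspection = 6+4+6+5+2 = 23, finish 23.
Without Cabinets→Countertops, Countertops's earliest start moves from 10 to 6.
New critical path: Electrical→Cabinets→Trim = 6+4+13 = 23 ⇒ 23 days.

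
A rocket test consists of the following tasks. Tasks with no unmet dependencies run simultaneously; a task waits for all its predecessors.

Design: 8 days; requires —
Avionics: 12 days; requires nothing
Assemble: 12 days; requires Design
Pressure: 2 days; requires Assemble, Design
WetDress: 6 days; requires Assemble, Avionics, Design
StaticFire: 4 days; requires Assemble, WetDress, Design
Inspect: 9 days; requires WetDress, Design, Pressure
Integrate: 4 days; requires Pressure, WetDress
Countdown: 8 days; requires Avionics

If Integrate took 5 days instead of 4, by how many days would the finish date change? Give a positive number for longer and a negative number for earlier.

The binding path is Design→Assemble→WetDress→Inspect = 8+12+6+9 = 35; finish at 35 days.
The longest path through Integrate is only 30 days, so Integrate has float 5.
The critical path is still Design→Assemble→WetDress→Inspect; finish is now 35 days.
Change in finish: 35 − 35 = +0 days.

0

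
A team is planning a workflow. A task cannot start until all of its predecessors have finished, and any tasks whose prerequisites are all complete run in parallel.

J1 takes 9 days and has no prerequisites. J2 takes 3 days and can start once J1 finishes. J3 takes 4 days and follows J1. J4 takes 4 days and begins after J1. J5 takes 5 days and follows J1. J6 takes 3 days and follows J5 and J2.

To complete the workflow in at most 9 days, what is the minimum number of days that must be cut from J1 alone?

Current finish: 17 days; target: 9.
J1 is on every critical path, so each day cut from J1 cuts the finish by one (this holds down to a finish of 9).
Need 17 − 9 = 8 days off J1 → J1 becomes 1 day, finish becomes 9.

8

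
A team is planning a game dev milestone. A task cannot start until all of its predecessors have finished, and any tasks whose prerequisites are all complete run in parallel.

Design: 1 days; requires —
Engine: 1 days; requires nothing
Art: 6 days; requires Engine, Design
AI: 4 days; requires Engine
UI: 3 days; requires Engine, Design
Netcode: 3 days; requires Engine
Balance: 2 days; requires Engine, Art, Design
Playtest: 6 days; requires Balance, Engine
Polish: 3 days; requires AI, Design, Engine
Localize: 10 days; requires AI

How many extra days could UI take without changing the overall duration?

Critical path: Design→Art→Balance→Playtest = 1+6+2+6 = 15, so the finish is 15 days.
The longest chain containing UI totals 4 days.
Float = 15 − 4 = 11.

11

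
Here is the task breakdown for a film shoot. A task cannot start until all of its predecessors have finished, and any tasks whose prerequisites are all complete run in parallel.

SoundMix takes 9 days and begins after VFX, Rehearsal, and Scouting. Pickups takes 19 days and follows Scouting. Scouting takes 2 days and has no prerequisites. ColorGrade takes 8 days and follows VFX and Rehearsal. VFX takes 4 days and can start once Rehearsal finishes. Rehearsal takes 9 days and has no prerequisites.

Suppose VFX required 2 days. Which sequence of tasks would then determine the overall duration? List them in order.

Critical path before the change: Rehearsal→VFX→SoundMix = 9+4+9 = 22 giving 22 days.
VFX lies on that path, so at 2 days the path becomes 20 days.
Now Scouting→Pickups = 2+19 = 21 is longest, so the finish becomes 21 days.

Scouting, Pickups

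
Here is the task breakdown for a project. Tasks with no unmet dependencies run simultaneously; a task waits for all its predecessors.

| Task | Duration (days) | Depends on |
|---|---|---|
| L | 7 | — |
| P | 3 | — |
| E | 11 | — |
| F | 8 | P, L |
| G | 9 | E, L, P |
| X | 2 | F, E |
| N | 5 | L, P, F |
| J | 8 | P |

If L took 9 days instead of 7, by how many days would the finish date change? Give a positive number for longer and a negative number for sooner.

Critical path before the change: L→F→N = 7+8+5 = 20 giving 20 days.
Since L is critical, the +2 change carries straight to that chain (now 22 days).
The critical path is still L→F→N; finish is now 22 days.
Change in finish: 22 − 20 = +2 days.

2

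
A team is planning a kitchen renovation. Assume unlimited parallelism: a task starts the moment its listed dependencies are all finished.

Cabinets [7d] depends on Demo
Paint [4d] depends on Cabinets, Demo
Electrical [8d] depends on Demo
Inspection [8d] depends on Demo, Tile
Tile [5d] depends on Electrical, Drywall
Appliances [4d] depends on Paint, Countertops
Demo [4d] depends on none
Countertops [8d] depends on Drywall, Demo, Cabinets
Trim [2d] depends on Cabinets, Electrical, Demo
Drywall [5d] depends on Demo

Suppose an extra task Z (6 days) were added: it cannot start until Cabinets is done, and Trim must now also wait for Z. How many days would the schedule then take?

Originally the schedule takes 25 days.
With Z inserted, Trim now waits for max(Cabinets, Electrical, Demo, Z).
New critical path: Demo→Electrical→Tile→Inspection = 4+8+5+8 = 25 ⇒ 25 days.

25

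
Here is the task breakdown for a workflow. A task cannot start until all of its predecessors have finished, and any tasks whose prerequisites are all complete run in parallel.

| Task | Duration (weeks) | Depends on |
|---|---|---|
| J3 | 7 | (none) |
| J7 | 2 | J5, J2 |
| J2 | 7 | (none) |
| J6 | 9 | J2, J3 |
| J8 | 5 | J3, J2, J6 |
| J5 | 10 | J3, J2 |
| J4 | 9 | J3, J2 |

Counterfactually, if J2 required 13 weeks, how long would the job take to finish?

27

Baseline: J2→J6→J8 = 7+9+5 = 21 → 21 weeks.
J2 lies on that path, so at 13 weeks the path becomes 27 weeks.
No other chain overtakes it, so the finish is 27 weeks.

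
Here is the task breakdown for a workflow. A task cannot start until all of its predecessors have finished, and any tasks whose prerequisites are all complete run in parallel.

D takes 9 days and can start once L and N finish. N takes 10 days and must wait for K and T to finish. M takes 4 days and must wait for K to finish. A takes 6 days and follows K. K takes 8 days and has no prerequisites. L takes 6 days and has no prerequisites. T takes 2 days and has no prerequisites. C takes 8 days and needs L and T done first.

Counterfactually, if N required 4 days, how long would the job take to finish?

21

Critical path before the change: K→N→D = 8+10+9 = 27 giving 27 days.
Since N is critical, the -6 change carries straight to that chain (now 21 days).
That remains the longest chain; total 21 days.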